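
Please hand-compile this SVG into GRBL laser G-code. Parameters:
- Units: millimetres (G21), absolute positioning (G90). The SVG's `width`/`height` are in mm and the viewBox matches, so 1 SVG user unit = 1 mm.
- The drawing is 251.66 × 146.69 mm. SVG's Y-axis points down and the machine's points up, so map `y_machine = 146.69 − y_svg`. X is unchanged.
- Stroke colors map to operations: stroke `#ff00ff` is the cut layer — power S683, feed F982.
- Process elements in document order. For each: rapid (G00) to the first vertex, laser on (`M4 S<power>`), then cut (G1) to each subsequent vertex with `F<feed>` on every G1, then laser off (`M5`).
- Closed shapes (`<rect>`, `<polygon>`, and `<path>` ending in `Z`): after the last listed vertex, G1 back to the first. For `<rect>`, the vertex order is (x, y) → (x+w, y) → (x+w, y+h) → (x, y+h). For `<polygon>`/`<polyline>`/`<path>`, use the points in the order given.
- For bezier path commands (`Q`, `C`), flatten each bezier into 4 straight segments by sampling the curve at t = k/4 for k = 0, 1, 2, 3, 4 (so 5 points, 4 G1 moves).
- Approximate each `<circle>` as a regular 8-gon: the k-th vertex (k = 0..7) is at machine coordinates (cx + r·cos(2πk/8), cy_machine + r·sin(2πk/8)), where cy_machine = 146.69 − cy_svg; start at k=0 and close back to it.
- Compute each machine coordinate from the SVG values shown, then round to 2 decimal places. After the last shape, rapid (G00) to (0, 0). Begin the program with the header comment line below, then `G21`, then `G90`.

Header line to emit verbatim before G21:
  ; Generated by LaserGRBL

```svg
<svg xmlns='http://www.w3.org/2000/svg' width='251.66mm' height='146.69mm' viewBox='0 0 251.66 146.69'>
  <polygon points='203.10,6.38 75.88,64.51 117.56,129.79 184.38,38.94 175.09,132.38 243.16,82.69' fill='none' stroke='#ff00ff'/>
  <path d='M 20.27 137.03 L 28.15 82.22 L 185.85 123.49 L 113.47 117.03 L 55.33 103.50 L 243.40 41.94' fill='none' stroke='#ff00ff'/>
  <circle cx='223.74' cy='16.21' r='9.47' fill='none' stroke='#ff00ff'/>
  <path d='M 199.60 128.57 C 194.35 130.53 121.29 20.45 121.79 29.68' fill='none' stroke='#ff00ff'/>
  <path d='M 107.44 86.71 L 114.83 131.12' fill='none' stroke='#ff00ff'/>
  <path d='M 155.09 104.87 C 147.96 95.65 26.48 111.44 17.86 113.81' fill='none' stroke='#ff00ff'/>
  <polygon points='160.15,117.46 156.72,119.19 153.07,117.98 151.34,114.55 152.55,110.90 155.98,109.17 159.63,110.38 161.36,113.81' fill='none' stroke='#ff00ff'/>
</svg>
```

; Generated by LaserGRBL
G21
G90
G00 X203.10 Y140.31
M4 S683
G1 X75.88 Y82.18 F982
G1 X117.56 Y16.90 F982
G1 X184.38 Y107.75 F982
G1 X175.09 Y14.31 F982
G1 X243.16 Y64.00 F982
G1 X203.10 Y140.31 F982
M5
G00 X20.27 Y9.66
M4 S683
G1 X28.15 Y64.47 F982
G1 X185.85 Y23.20 F982
G1 X113.47 Y29.66 F982
G1 X55.33 Y43.19 F982
G1 X243.40 Y104.75 F982
M5
G00 X233.21 Y130.48
M4 S683
G1 X230.44 Y137.18 F982
G1 X223.74 Y139.95 F982
G1 X217.04 Y137.18 F982
G1 X214.27 Y130.48 F982
G1 X217.04 Y123.78 F982
G1 X223.74 Y121.01 F982
G1 X230.44 Y123.78 F982
G1 X233.21 Y130.48 F982
M5
G00 X199.60 Y18.12
M4 S683
G1 X185.16 Y34.04 F982
G1 X158.54 Y70.29 F982
G1 X133.00 Y105.18 F982
G1 X121.79 Y117.01 F982
M5
G00 X107.44 Y59.98
M4 S683
G1 X114.83 Y15.57 F982
M5
G00 X155.09 Y41.82
M4 S683
G1 X131.85 Y44.65 F982
G1 X87.03 Y41.70 F982
G1 X41.94 Y36.57 F982
G1 X17.86 Y32.88 F982
M5
G00 X160.15 Y29.23
M4 S683
G1 X156.72 Y27.50 F982
G1 X153.07 Y28.71 F982
G1 X151.34 Y32.14 F982
G1 X152.55 Y35.79 F982
G1 X155.98 Y37.52 F982
G1 X159.63 Y36.31 F982
G1 X161.36 Y32.88 F982
G1 X160.15 Y29.23 F982
M5
G00 X0.00 Y0.00

Since the viewBox matches the mm dimensions, user units are millimetres directly. The only transform is the Y-flip y_m = 146.69 − y_svg.

Shape 1 is a closed polygon drawn with `<polygon>`. Its stroke #ff00ff means cut at S683, F982. After flipping Y the toolpath is (203.10,140.31) → (75.88,82.18) → (117.56,16.90) → (184.38,107.75) → (175.09,14.31) → (243.16,64.00) → (203.10,140.31), returning to the start.

Shape 2 is a open polyline drawn with `<path>`. Its stroke #ff00ff means cut at S683, F982. After flipping Y the toolpath is (20.27,9.66) → (28.15,64.47) → (185.85,23.20) → (113.47,29.66) → (55.33,43.19) → (243.40,104.75).

Shape 3 is a circle drawn with `<circle>`. Its stroke #ff00ff means cut at S683, F982. After flipping Y the toolpath is (233.21,130.48) → (230.44,137.18) → (223.74,139.95) → (217.04,137.18) → (214.27,130.48) → (217.04,123.78) → (223.74,121.01) → (230.44,123.78) → (233.21,130.48), returning to the start.

Shape 4 is a cubic bezier drawn with `<path>`. Its stroke #ff00ff means cut at S683, F982. After flipping Y the toolpath is (199.60,18.12) → (185.16,34.04) → (158.54,70.29) → (133.00,105.18) → (121.79,117.01).

Shape 5 is a line segment drawn with `<path>`. Its stroke #ff00ff means cut at S683, F982. After flipping Y the toolpath is (107.44,59.98) → (114.83,15.57).

Shape 6 is a cubic bezier drawn with `<path>`. Its stroke #ff00ff means cut at S683, F982. After flipping Y the toolpath is (155.09,41.82) → (131.85,44.65) → (87.03,41.70) → (41.94,36.57) → (17.86,32.88).

Shape 7 is a regular polygon drawn with `<polygon>`. Its stroke #ff00ff means cut at S683, F982. After flipping Y the toolpath is (160.15,29.23) → (156.72,27.50) → (153.07,28.71) → (151.34,32.14) → (152.55,35.79) → (155.98,37.52) → (159.63,36.31) → (161.36,32.88) → (160.15,29.23), returning to the start.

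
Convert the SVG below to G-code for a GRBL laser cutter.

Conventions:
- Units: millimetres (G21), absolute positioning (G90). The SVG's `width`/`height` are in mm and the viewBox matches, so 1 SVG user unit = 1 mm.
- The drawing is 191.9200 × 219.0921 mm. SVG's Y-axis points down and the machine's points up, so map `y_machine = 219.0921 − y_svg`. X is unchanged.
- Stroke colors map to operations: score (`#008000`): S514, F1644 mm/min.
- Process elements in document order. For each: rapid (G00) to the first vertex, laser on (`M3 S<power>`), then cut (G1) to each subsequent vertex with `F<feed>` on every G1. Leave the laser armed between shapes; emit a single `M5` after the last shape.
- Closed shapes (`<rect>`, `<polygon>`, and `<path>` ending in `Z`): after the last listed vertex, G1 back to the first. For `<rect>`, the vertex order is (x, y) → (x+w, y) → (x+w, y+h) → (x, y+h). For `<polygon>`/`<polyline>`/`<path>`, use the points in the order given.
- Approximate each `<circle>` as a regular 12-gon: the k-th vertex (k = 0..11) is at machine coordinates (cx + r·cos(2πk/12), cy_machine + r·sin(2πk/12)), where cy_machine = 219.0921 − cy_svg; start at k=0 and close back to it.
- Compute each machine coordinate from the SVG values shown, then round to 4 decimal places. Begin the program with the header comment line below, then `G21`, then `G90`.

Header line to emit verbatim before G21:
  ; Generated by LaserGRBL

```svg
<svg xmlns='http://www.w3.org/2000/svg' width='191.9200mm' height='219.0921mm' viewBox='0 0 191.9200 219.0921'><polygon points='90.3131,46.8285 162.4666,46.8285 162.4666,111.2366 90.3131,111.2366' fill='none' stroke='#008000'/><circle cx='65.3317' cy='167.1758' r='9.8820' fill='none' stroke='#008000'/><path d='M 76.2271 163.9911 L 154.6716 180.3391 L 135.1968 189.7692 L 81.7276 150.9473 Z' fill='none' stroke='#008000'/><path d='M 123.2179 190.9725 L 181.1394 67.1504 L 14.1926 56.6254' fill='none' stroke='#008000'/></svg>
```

Since the viewBox matches the mm dimensions, user units are millimetres directly. The only transform is the Y-flip y_m = 219.0921 − y_svg.

Shape 1 is a rectangle drawn with `<polygon>`. Its stroke #008000 means score at S514, F1644. After flipping Y the toolpath is (90.3131,172.2636) → (162.4666,172.2636) → (162.4666,107.8555) → (90.3131,107.8555) → (90.3131,172.2636), returning to the start.

Shape 2 is a circle drawn with `<circle>`. Its stroke #008000 means score at S514, F1644. After flipping Y the toolpath is (75.2137,51.9163) → (73.8898,56.8573) → (70.2727,60.4744) → (65.3317,61.7983) → (60.3907,60.4744) → (56.7736,56.8573) → (55.4497,51.9163) → (56.7736,46.9753) → (60.3907,43.3582) → (65.3317,42.0343) → (70.2727,43.3582) → (73.8898,46.9753) → (75.2137,51.9163), returning to the start.

Shape 3 is a closed polygon drawn with `<path>`. Its stroke #008000 means score at S514, F1644. After flipping Y the toolpath is (76.2271,55.1010) → (154.6716,38.7530) → (135.1968,29.3229) → (81.7276,68.1448) → (76.2271,55.1010), returning to the start.

Shape 4 is a open polyline drawn with `<path>`. Its stroke #008000 means score at S514, F1644. After flipping Y the toolpath is (123.2179,28.1196) → (181.1394,151.9417) → (14.1926,162.4667).

; Generated by LaserGRBL
G21
G90
G00 X90.3131 Y172.2636
M3 S514
G1 X162.4666 Y172.2636 F1644
G1 X162.4666 Y107.8555 F1644
G1 X90.3131 Y107.8555 F1644
G1 X90.3131 Y172.2636 F1644
G00 X75.2137 Y51.9163
M3 S514
G1 X73.8898 Y56.8573 F1644
G1 X70.2727 Y60.4744 F1644
G1 X65.3317 Y61.7983 F1644
G1 X60.3907 Y60.4744 F1644
G1 X56.7736 Y56.8573 F1644
G1 X55.4497 Y51.9163 F1644
G1 X56.7736 Y46.9753 F1644
G1 X60.3907 Y43.3582 F1644
G1 X65.3317 Y42.0343 F1644
G1 X70.2727 Y43.3582 F1644
G1 X73.8898 Y46.9753 F1644
G1 X75.2137 Y51.9163 F1644
G00 X76.2271 Y55.1010
M3 S514
G1 X154.6716 Y38.7530 F1644
G1 X135.1968 Y29.3229 F1644
G1 X81.7276 Y68.1448 F1644
G1 X76.2271 Y55.1010 F1644
G00 X123.2179 Y28.1196
M3 S514
G1 X181.1394 Y151.9417 F1644
G1 X14.1926 Y162.4667 F1644
M5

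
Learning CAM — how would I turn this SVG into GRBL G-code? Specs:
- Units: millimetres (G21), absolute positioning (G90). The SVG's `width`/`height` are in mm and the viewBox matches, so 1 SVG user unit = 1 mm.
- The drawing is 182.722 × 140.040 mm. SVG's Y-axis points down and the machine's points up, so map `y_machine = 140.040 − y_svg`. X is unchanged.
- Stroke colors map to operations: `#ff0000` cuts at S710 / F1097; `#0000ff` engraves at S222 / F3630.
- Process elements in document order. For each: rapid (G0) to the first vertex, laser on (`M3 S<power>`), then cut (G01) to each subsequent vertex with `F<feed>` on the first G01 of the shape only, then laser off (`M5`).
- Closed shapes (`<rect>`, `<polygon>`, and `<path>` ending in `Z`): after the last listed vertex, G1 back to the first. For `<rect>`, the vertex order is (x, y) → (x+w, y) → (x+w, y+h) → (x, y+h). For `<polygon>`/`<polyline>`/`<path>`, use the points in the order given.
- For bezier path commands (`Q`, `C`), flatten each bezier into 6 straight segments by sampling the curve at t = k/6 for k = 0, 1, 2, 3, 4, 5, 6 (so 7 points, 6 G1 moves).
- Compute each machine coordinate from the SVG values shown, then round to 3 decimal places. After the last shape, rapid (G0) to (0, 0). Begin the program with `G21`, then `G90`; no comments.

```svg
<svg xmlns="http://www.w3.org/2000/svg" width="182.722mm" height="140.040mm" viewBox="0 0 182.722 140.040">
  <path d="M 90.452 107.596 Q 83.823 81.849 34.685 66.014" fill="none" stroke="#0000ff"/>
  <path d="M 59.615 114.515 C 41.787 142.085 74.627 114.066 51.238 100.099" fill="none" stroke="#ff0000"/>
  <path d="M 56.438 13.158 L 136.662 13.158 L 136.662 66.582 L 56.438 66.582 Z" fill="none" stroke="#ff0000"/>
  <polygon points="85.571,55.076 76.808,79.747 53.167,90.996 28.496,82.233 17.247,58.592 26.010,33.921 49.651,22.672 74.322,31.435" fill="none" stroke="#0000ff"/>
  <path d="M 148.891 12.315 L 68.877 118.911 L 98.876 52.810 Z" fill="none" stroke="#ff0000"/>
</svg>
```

Since the viewBox matches the mm dimensions, user units are millimetres directly. The only transform is the Y-flip y_m = 140.040 − y_svg.

Shape 1 is a quadratic bezier drawn with `<path>`. Its stroke #0000ff means engrave at S222, F3630. After flipping Y the toolpath is (90.452,32.444) → (87.062,40.751) → (81.309,48.507) → (73.196,55.713) → (62.720,62.368) → (49.884,68.472) → (34.685,74.026).

Shape 2 is a cubic bezier drawn with `<path>`. Its stroke #ff0000 means cut at S710, F1097. After flipping Y the toolpath is (59.615,25.525) → (54.428,16.050) → (54.717,13.905) → (57.512,17.157) → (59.843,23.869) → (58.742,32.109) → (51.238,39.941).

Shape 3 is a rectangle drawn with `<path>`. Its stroke #ff0000 means cut at S710, F1097. After flipping Y the toolpath is (56.438,126.882) → (136.662,126.882) → (136.662,73.458) → (56.438,73.458) → (56.438,126.882), returning to the start.

Shape 4 is a regular polygon drawn with `<polygon>`. Its stroke #0000ff means engrave at S222, F3630. After flipping Y the toolpath is (85.571,84.964) → (76.808,60.293) → (53.167,49.044) → (28.496,57.807) → (17.247,81.448) → (26.010,106.119) → (49.651,117.368) → (74.322,108.605) → (85.571,84.964), returning to the start.

Shape 5 is a closed polygon drawn with `<path>`. Its stroke #ff0000 means cut at S710, F1097. After flipping Y the toolpath is (148.891,127.725) → (68.877,21.129) → (98.876,87.230) → (148.891,127.725), returning to the start.

G21
G90
G0 X90.452 Y32.444
M3 S222
G01 X87.062 Y40.751 F3630
G01 X81.309 Y48.507
G01 X73.196 Y55.713
G01 X62.720 Y62.368
G01 X49.884 Y68.472
G01 X34.685 Y74.026
M5
G0 X59.615 Y25.525
M3 S710
G01 X54.428 Y16.050 F1097
G01 X54.717 Y13.905
G01 X57.512 Y17.157
G01 X59.843 Y23.869
G01 X58.742 Y32.109
G01 X51.238 Y39.941
M5
G0 X56.438 Y126.882
M3 S710
G01 X136.662 Y126.882 F1097
G01 X136.662 Y73.458
G01 X56.438 Y73.458
G01 X56.438 Y126.882
M5
G0 X85.571 Y84.964
M3 S222
G01 X76.808 Y60.293 F3630
G01 X53.167 Y49.044
G01 X28.496 Y57.807
G01 X17.247 Y81.448
G01 X26.010 Y106.119
G01 X49.651 Y117.368
G01 X74.322 Y108.605
G01 X85.571 Y84.964
M5
G0 X148.891 Y127.725
M3 S710
G01 X68.877 Y21.129 F1097
G01 X98.876 Y87.230
G01 X148.891 Y127.725
M5
G0 X0.000 Y0.000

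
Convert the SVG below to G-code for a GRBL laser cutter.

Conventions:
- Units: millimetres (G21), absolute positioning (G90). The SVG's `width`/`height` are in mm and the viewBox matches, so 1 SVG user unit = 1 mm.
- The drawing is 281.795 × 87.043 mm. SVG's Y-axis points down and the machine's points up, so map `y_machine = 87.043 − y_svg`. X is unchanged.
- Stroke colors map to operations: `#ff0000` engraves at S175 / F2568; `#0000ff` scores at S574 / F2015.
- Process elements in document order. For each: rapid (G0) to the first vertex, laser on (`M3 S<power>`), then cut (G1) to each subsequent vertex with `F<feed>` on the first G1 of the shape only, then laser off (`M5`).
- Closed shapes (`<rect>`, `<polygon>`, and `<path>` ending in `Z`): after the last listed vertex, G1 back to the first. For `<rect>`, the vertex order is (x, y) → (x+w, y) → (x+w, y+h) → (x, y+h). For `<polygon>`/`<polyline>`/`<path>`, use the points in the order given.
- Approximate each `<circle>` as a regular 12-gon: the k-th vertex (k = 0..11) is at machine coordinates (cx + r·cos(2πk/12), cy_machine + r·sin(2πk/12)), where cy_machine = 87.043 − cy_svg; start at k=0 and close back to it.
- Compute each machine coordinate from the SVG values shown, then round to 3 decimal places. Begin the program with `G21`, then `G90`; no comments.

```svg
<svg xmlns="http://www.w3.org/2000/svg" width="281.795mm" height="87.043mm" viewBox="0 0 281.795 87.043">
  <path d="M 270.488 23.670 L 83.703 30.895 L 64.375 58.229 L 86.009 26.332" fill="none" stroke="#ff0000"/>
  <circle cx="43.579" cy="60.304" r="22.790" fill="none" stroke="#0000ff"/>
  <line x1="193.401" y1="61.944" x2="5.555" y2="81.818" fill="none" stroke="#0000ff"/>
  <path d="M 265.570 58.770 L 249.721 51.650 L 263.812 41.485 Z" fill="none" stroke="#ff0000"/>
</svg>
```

G21
G90
G0 X270.488 Y63.373
M3 S175
G1 X83.703 Y56.148 F2568
G1 X64.375 Y28.814
G1 X86.009 Y60.711
M5
G0 X66.369 Y26.739
M3 S574
G1 X63.316 Y38.134 F2015
G1 X54.974 Y46.476
G1 X43.579 Y49.529
G1 X32.184 Y46.476
G1 X23.842 Y38.134
G1 X20.789 Y26.739
G1 X23.842 Y15.344
G1 X32.184 Y7.002
G1 X43.579 Y3.949
G1 X54.974 Y7.002
G1 X63.316 Y15.344
G1 X66.369 Y26.739
M5
G0 X193.401 Y25.099
M3 S574
G1 X5.555 Y5.225 F2015
M5
G0 X265.570 Y28.273
M3 S175
G1 X249.721 Y35.393 F2568
G1 X263.812 Y45.558
G1 X265.570 Y28.273
M5

Since the viewBox matches the mm dimensions, user units are millimetres directly. The only transform is the Y-flip y_m = 87.043 − y_svg.

Shape 1 is a open polyline drawn with `<path>`. Its stroke #ff0000 means engrave at S175, F2568. After flipping Y the toolpath is (270.488,63.373) → (83.703,56.148) → (64.375,28.814) → (86.009,60.711).

Shape 2 is a circle drawn with `<circle>`. Its stroke #0000ff means score at S574, F2015. After flipping Y the toolpath is (66.369,26.739) → (63.316,38.134) → (54.974,46.476) → (43.579,49.529) → (32.184,46.476) → (23.842,38.134) → (20.789,26.739) → (23.842,15.344) → (32.184,7.002) → (43.579,3.949) → (54.974,7.002) → (63.316,15.344) → (66.369,26.739), returning to the start.

Shape 3 is a line segment drawn with `<line>`. Its stroke #0000ff means score at S574, F2015. After flipping Y the toolpath is (193.401,25.099) → (5.555,5.225).

Shape 4 is a regular polygon drawn with `<path>`. Its stroke #ff0000 means engrave at S175, F2568. After flipping Y the toolpath is (265.570,28.273) → (249.721,35.393) → (263.812,45.558) → (265.570,28.273), returning to the start.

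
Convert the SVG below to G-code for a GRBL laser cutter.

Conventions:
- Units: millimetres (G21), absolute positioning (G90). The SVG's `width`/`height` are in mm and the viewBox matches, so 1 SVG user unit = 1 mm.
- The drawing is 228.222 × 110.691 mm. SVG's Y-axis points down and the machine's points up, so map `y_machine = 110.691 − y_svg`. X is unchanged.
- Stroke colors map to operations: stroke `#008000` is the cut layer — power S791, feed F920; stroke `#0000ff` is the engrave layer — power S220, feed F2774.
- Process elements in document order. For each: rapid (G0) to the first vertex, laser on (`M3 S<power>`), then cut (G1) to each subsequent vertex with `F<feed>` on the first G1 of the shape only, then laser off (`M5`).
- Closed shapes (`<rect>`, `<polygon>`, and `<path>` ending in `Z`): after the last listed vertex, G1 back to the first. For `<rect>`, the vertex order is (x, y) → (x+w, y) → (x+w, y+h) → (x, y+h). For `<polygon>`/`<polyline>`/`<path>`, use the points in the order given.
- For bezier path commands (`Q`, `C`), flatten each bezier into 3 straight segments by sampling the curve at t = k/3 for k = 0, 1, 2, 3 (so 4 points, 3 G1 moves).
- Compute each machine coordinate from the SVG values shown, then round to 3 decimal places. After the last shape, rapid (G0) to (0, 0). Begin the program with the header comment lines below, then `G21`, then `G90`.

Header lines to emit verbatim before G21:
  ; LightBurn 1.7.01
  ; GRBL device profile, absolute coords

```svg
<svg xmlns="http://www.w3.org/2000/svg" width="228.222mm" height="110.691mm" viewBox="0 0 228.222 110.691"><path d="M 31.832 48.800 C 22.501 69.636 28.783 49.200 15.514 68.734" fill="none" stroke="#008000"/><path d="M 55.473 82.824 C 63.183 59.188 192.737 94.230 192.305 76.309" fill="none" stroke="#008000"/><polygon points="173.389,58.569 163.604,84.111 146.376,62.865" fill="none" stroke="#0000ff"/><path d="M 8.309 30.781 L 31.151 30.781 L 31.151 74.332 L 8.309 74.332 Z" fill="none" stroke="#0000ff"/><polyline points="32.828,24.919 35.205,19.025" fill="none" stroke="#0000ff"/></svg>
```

Since the viewBox matches the mm dimensions, user units are millimetres directly. The only transform is the Y-flip y_m = 110.691 − y_svg.

Shape 1 is a cubic bezier drawn with `<path>`. Its stroke #008000 means cut at S791, F920. After flipping Y the toolpath is (31.832,61.891) → (26.403,51.803) → (23.568,51.177) → (15.514,41.957).

Shape 2 is a cubic bezier drawn with `<path>`. Its stroke #008000 means cut at S791, F920. After flipping Y the toolpath is (55.473,27.867) → (94.471,36.079) → (158.735,29.980) → (192.305,34.382).

Shape 3 is a regular polygon drawn with `<polygon>`. Its stroke #0000ff means engrave at S220, F2774. After flipping Y the toolpath is (173.389,52.122) → (163.604,26.580) → (146.376,47.826) → (173.389,52.122), returning to the start.

Shape 4 is a rectangle drawn with `<path>`. Its stroke #0000ff means engrave at S220, F2774. After flipping Y the toolpath is (8.309,79.910) → (31.151,79.910) → (31.151,36.359) → (8.309,36.359) → (8.309,79.910), returning to the start.

Shape 5 is a line segment drawn with `<polyline>`. Its stroke #0000ff means engrave at S220, F2774. After flipping Y the toolpath is (32.828,85.772) → (35.205,91.666).

; LightBurn 1.7.01
; GRBL device profile, absolute coords
G21
G90
G0 X31.832 Y61.891
M3 S791
G1 X26.403 Y51.803 F920
G1 X23.568 Y51.177
G1 X15.514 Y41.957
M5
G0 X55.473 Y27.867
M3 S791
G1 X94.471 Y36.079 F920
G1 X158.735 Y29.980
G1 X192.305 Y34.382
M5
G0 X173.389 Y52.122
M3 S220
G1 X163.604 Y26.580 F2774
G1 X146.376 Y47.826
G1 X173.389 Y52.122
M5
G0 X8.309 Y79.910
M3 S220
G1 X31.151 Y79.910 F2774
G1 X31.151 Y36.359
G1 X8.309 Y36.359
G1 X8.309 Y79.910
M5
G0 X32.828 Y85.772
M3 S220
G1 X35.205 Y91.666 F2774
M5
G0 X0.000 Y0.000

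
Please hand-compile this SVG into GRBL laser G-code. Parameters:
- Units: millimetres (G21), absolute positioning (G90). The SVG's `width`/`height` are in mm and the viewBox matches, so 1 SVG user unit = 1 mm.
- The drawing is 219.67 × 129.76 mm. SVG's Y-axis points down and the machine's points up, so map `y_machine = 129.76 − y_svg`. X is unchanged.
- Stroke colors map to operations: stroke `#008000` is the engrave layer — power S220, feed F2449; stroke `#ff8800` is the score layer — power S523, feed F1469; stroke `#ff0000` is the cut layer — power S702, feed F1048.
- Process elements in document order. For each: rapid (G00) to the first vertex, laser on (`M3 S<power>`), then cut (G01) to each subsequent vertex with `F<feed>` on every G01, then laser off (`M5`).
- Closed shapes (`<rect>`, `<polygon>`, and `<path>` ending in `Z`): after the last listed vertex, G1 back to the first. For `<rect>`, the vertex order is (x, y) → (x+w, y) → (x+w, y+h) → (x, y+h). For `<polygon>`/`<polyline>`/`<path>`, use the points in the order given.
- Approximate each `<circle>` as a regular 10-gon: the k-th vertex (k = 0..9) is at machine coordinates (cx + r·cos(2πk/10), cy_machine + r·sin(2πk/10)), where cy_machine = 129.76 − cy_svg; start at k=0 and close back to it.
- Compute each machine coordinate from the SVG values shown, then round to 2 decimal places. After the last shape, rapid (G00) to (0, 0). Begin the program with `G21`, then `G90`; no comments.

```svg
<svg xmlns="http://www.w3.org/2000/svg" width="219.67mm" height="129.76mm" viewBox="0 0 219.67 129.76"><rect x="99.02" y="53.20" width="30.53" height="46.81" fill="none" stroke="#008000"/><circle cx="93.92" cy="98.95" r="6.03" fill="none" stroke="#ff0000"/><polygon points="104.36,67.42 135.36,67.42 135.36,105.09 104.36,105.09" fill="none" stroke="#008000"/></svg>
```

Since the viewBox matches the mm dimensions, user units are millimetres directly. The only transform is the Y-flip y_m = 129.76 − y_svg.

Shape 1 is a rectangle drawn with `<rect>`. Its stroke #008000 means engrave at S220, F2449. After flipping Y the toolpath is (99.02,76.56) → (129.55,76.56) → (129.55,29.75) → (99.02,29.75) → (99.02,76.56), returning to the start.

Shape 2 is a circle drawn with `<circle>`. Its stroke #ff0000 means cut at S702, F1048. After flipping Y the toolpath is (99.95,30.81) → (98.80,34.35) → (95.78,36.54) → (92.06,36.54) → (89.04,34.35) → (87.89,30.81) → (89.04,27.27) → (92.06,25.08) → (95.78,25.08) → (98.80,27.27) → (99.95,30.81), returning to the start.

Shape 3 is a rectangle drawn with `<polygon>`. Its stroke #008000 means engrave at S220, F2449. After flipping Y the toolpath is (104.36,62.34) → (135.36,62.34) → (135.36,24.67) → (104.36,24.67) → (104.36,62.34), returning to the start.

G21
G90
G00 X99.02 Y76.56
M3 S220
G01 X129.55 Y76.56 F2449
G01 X129.55 Y29.75 F2449
G01 X99.02 Y29.75 F2449
G01 X99.02 Y76.56 F2449
M5
G00 X99.95 Y30.81
M3 S702
G01 X98.80 Y34.35 F1048
G01 X95.78 Y36.54 F1048
G01 X92.06 Y36.54 F1048
G01 X89.04 Y34.35 F1048
G01 X87.89 Y30.81 F1048
G01 X89.04 Y27.27 F1048
G01 X92.06 Y25.08 F1048
G01 X95.78 Y25.08 F1048
G01 X98.80 Y27.27 F1048
G01 X99.95 Y30.81 F1048
M5
G00 X104.36 Y62.34
M3 S220
G01 X135.36 Y62.34 F2449
G01 X135.36 Y24.67 F2449
G01 X104.36 Y24.67 F2449
G01 X104.36 Y62.34 F2449
M5
G00 X0.00 Y0.00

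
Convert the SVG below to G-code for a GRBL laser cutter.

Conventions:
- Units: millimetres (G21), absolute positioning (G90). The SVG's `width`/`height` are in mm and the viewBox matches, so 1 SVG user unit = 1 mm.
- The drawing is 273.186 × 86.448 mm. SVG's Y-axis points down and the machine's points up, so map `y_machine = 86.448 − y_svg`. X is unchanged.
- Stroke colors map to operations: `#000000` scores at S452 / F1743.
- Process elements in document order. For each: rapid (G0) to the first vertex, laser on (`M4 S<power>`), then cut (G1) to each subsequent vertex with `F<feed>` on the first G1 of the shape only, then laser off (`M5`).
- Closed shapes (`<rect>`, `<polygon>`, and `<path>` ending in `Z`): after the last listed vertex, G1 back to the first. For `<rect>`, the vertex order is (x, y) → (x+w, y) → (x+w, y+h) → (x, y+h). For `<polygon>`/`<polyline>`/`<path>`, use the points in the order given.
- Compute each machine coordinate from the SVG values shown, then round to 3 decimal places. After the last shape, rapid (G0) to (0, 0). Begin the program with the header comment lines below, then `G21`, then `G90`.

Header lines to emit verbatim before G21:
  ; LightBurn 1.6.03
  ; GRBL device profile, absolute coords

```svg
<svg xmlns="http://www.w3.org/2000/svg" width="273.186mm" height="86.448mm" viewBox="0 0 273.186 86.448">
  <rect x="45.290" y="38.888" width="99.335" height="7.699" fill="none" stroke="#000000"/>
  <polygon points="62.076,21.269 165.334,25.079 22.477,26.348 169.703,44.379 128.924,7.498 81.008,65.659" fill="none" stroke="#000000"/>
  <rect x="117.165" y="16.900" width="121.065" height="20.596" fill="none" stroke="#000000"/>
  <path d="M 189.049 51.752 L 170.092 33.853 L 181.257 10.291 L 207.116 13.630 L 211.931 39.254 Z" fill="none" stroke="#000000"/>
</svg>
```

; LightBurn 1.6.03
; GRBL device profile, absolute coords
G21
G90
G0 X45.290 Y47.560
M4 S452
G1 X144.625 Y47.560 F1743
G1 X144.625 Y39.861
G1 X45.290 Y39.861
G1 X45.290 Y47.560
M5
G0 X62.076 Y65.179
M4 S452
G1 X165.334 Y61.369 F1743
G1 X22.477 Y60.100
G1 X169.703 Y42.069
G1 X128.924 Y78.950
G1 X81.008 Y20.789
G1 X62.076 Y65.179
M5
G0 X117.165 Y69.548
M4 S452
G1 X238.230 Y69.548 F1743
G1 X238.230 Y48.952
G1 X117.165 Y48.952
G1 X117.165 Y69.548
M5
G0 X189.049 Y34.696
M4 S452
G1 X170.092 Y52.595 F1743
G1 X181.257 Y76.157
G1 X207.116 Y72.818
G1 X211.931 Y47.194
G1 X189.049 Y34.696
M5
G0 X0.000 Y0.000

Since the viewBox matches the mm dimensions, user units are millimetres directly. The only transform is the Y-flip y_m = 86.448 − y_svg.

Shape 1 is a rectangle drawn with `<rect>`. Its stroke #000000 means score at S452, F1743. After flipping Y the toolpath is (45.290,47.560) → (144.625,47.560) → (144.625,39.861) → (45.290,39.861) → (45.290,47.560), returning to the start.

Shape 2 is a closed polygon drawn with `<polygon>`. Its stroke #000000 means score at S452, F1743. After flipping Y the toolpath is (62.076,65.179) → (165.334,61.369) → (22.477,60.100) → (169.703,42.069) → (128.924,78.950) → (81.008,20.789) → (62.076,65.179), returning to the start.

Shape 3 is a rectangle drawn with `<rect>`. Its stroke #000000 means score at S452, F1743. After flipping Y the toolpath is (117.165,69.548) → (238.230,69.548) → (238.230,48.952) → (117.165,48.952) → (117.165,69.548), returning to the start.

Shape 4 is a regular polygon drawn with `<path>`. Its stroke #000000 means score at S452, F1743. After flipping Y the toolpath is (189.049,34.696) → (170.092,52.595) → (181.257,76.157) → (207.116,72.818) → (211.931,47.194) → (189.049,34.696), returning to the start.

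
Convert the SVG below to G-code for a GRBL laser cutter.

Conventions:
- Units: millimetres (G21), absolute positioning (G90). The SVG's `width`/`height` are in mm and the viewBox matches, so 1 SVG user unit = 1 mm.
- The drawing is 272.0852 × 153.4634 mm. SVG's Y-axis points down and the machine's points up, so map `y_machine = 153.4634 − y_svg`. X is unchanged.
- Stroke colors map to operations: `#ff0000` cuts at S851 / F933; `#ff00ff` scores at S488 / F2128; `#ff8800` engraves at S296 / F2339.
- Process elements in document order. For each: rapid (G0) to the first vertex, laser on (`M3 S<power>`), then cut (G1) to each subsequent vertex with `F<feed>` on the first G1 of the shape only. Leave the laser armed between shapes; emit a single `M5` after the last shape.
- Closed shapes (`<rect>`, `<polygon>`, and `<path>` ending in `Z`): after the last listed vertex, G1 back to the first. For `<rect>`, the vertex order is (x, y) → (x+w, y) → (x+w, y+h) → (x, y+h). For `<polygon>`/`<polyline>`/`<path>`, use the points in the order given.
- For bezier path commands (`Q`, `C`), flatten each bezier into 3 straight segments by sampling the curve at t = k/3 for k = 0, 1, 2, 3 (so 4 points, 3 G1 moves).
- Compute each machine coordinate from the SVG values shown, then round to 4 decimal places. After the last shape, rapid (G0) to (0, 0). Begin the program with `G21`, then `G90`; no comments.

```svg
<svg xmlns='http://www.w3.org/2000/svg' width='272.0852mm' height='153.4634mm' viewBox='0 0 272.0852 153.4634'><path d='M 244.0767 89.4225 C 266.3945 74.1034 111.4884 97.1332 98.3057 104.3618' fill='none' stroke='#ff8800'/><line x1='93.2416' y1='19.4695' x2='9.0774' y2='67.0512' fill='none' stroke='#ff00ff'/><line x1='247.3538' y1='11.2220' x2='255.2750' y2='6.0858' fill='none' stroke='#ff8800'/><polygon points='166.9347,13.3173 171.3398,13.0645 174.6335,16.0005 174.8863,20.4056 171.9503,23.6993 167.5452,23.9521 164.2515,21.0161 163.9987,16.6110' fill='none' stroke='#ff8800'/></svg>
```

Since the viewBox matches the mm dimensions, user units are millimetres directly. The only transform is the Y-flip y_m = 153.4634 − y_svg.

Shape 1 is a cubic bezier drawn with `<path>`. Its stroke #ff8800 means engrave at S296, F2339. After flipping Y the toolpath is (244.0767,64.0409) → (219.1327,68.5826) → (146.9167,59.5917) → (98.3057,49.1016).

Shape 2 is a line segment drawn with `<line>`. Its stroke #ff00ff means score at S488, F2128. After flipping Y the toolpath is (93.2416,133.9939) → (9.0774,86.4122).

Shape 3 is a line segment drawn with `<line>`. Its stroke #ff8800 means engrave at S296, F2339. After flipping Y the toolpath is (247.3538,142.2414) → (255.2750,147.3776).

Shape 4 is a regular polygon drawn with `<polygon>`. Its stroke #ff8800 means engrave at S296, F2339. After flipping Y the toolpath is (166.9347,140.1461) → (171.3398,140.3989) → (174.6335,137.4629) → (174.8863,133.0578) → (171.9503,129.7641) → (167.5452,129.5113) → (164.2515,132.4473) → (163.9987,136.8524) → (166.9347,140.1461), returning to the start.

G21
G90
G0 X244.0767 Y64.0409
M3 S296
G1 X219.1327 Y68.5826 F2339
G1 X146.9167 Y59.5917
G1 X98.3057 Y49.1016
G0 X93.2416 Y133.9939
M3 S488
G1 X9.0774 Y86.4122 F2128
G0 X247.3538 Y142.2414
M3 S296
G1 X255.2750 Y147.3776 F2339
G0 X166.9347 Y140.1461
M3 S296
G1 X171.3398 Y140.3989 F2339
G1 X174.6335 Y137.4629
G1 X174.8863 Y133.0578
G1 X171.9503 Y129.7641
G1 X167.5452 Y129.5113
G1 X164.2515 Y132.4473
G1 X163.9987 Y136.8524
G1 X166.9347 Y140.1461
M5
G0 X0.0000 Y0.0000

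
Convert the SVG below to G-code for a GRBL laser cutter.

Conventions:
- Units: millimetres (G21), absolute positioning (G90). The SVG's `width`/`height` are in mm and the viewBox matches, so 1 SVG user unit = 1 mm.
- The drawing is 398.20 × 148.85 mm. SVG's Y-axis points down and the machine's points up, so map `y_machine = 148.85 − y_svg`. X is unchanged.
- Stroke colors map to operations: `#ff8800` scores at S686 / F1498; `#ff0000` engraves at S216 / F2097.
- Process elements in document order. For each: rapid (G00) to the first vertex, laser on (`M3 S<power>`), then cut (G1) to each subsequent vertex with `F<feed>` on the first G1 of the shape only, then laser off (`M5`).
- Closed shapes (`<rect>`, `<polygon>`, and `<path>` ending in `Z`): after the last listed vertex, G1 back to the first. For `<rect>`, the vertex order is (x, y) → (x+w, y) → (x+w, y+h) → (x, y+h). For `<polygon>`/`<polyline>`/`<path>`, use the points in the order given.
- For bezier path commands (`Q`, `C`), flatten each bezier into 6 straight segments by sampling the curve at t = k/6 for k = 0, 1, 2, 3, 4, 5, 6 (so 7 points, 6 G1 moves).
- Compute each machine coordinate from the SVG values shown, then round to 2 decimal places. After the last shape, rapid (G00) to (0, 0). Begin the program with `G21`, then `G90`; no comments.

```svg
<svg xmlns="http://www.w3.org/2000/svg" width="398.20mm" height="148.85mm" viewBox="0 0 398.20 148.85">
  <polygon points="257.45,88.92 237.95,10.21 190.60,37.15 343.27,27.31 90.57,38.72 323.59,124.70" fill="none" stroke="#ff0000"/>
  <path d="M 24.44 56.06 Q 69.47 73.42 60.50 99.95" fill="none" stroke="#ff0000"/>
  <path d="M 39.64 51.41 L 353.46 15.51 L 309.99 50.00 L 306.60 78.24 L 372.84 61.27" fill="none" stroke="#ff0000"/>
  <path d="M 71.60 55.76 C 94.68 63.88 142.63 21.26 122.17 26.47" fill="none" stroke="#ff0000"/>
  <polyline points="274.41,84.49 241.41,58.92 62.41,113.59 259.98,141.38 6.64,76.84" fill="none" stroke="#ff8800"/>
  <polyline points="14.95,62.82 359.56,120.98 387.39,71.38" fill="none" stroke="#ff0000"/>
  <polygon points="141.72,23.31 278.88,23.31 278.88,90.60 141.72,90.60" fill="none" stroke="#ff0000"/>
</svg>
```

viewBox `0 0 398.20 148.85` with mm width/height → 1 unit = 1 mm. Flip: y_m = 148.85 − y_svg.

**Shape 1** — `<polygon>` closed polygon, stroke `#ff0000` → engrave (S216, F2097). Machine vertices: (257.45,59.93) → (237.95,138.64) → (190.60,111.70) → (343.27,121.54) → (90.57,110.13) → (323.59,24.15) → (257.45,59.93). Closed: final G1 returns to the first vertex.

**Shape 2** — `<path>` quadratic bezier, stroke `#ff0000` → engrave (S216, F2097). Control points (SVG): P0=(24.44,56.06), P1=(69.47,73.42), P2=(60.50,99.95); sampled at t=k/6. Machine vertices: (24.44,92.79) → (37.95,86.75) → (48.46,80.20) → (55.97,73.14) → (60.48,65.57) → (61.99,57.49) → (60.50,48.90). Open path.

**Shape 3** — `<path>` open polyline, stroke `#ff0000` → engrave (S216, F2097). Machine vertices: (39.64,97.44) → (353.46,133.34) → (309.99,98.85) → (306.60,70.61) → (372.84,87.58). Open path.

**Shape 4** — `<path>` cubic bezier, stroke `#ff0000` → engrave (S216, F2097). Control points (SVG): P0=(71.60,55.76), P1=(94.68,63.88), P2=(142.63,21.26), P3=(122.17,26.47); sampled at t=k/6. Machine vertices: (71.60,93.09) → (84.78,92.80) → (99.52,98.23) → (113.21,106.64) → (123.28,115.30) → (127.13,121.46) → (122.17,122.38). Open path.

**Shape 5** — `<polyline>` open polyline, stroke `#ff8800` → score (S686, F1498). Machine vertices: (274.41,64.36) → (241.41,89.93) → (62.41,35.26) → (259.98,7.47) → (6.64,72.01). Open path.

**Shape 6** — `<polyline>` open polyline, stroke `#ff0000` → engrave (S216, F2097). Machine vertices: (14.95,86.03) → (359.56,27.87) → (387.39,77.47). Open path.

**Shape 7** — `<polygon>` rectangle, stroke `#ff0000` → engrave (S216, F2097). Machine vertices: (141.72,125.54) → (278.88,125.54) → (278.88,58.25) → (141.72,58.25) → (141.72,125.54). Closed: final G1 returns to the first vertex.

G21
G90
G00 X257.45 Y59.93
M3 S216
G1 X237.95 Y138.64 F2097
G1 X190.60 Y111.70
G1 X343.27 Y121.54
G1 X90.57 Y110.13
G1 X323.59 Y24.15
G1 X257.45 Y59.93
M5
G00 X24.44 Y92.79
M3 S216
G1 X37.95 Y86.75 F2097
G1 X48.46 Y80.20
G1 X55.97 Y73.14
G1 X60.48 Y65.57
G1 X61.99 Y57.49
G1 X60.50 Y48.90
M5
G00 X39.64 Y97.44
M3 S216
G1 X353.46 Y133.34 F2097
G1 X309.99 Y98.85
G1 X306.60 Y70.61
G1 X372.84 Y87.58
M5
G00 X71.60 Y93.09
M3 S216
G1 X84.78 Y92.80 F2097
G1 X99.52 Y98.23
G1 X113.21 Y106.64
G1 X123.28 Y115.30
G1 X127.13 Y121.46
G1 X122.17 Y122.38
M5
G00 X274.41 Y64.36
M3 S686
G1 X241.41 Y89.93 F1498
G1 X62.41 Y35.26
G1 X259.98 Y7.47
G1 X6.64 Y72.01
M5
G00 X14.95 Y86.03
M3 S216
G1 X359.56 Y27.87 F2097
G1 X387.39 Y77.47
M5
G00 X141.72 Y125.54
M3 S216
G1 X278.88 Y125.54 F2097
G1 X278.88 Y58.25
G1 X141.72 Y58.25
G1 X141.72 Y125.54
M5
G00 X0.00 Y0.00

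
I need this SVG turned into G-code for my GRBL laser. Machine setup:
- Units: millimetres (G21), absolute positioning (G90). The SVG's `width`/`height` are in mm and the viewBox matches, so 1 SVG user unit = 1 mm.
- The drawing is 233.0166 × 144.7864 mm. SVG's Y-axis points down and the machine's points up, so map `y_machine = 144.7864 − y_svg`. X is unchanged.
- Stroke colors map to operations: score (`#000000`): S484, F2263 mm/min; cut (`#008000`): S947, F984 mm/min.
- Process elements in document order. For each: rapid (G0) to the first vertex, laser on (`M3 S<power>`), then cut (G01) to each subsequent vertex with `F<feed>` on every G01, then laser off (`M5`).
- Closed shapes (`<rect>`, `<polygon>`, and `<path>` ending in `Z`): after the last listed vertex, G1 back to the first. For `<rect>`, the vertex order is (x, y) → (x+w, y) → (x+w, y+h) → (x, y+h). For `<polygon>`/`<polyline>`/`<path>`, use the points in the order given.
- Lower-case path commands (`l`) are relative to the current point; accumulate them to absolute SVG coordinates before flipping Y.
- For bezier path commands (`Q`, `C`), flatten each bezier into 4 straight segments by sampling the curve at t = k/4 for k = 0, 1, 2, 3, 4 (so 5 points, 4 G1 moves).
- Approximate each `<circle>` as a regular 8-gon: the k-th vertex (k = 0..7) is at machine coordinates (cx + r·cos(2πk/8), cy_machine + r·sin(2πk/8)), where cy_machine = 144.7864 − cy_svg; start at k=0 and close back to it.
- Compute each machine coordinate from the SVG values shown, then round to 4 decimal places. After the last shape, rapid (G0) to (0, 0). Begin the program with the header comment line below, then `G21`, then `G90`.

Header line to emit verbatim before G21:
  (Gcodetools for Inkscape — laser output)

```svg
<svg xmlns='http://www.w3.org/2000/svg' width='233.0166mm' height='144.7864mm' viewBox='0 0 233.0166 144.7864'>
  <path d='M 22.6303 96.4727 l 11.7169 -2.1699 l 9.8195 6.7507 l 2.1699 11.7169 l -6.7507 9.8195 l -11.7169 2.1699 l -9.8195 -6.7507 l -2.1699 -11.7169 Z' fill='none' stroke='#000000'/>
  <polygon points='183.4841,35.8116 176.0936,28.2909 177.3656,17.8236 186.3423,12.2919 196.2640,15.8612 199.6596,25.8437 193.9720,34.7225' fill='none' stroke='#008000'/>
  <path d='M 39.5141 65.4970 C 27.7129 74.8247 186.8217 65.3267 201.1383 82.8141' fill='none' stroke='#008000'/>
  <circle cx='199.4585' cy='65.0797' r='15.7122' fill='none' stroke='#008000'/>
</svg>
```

(Gcodetools for Inkscape — laser output)
G21
G90
G0 X22.6303 Y48.3137
M3 S484
G01 X34.3472 Y50.4836 F2263
G01 X44.1667 Y43.7329 F2263
G01 X46.3366 Y32.0160 F2263
G01 X39.5859 Y22.1965 F2263
G01 X27.8690 Y20.0266 F2263
G01 X18.0495 Y26.7773 F2263
G01 X15.8796 Y38.4942 F2263
G01 X22.6303 Y48.3137 F2263
M5
G0 X183.4841 Y108.9748
M3 S947
G01 X176.0936 Y116.4955 F984
G01 X177.3656 Y126.9628 F984
G01 X186.3423 Y132.4945 F984
G01 X196.2640 Y128.9252 F984
G01 X199.6596 Y118.9427 F984
G01 X193.9720 Y110.0639 F984
G01 X183.4841 Y108.9748 F984
M5
G0 X39.5141 Y79.2894
M3 S947
G01 X57.7760 Y75.1076 F984
G01 X110.5320 Y73.6907 F984
G01 X168.1852 Y70.7439 F984
G01 X201.1383 Y61.9723 F984
M5
G0 X215.1707 Y79.7067
M3 S947
G01 X210.5687 Y90.8169 F984
G01 X199.4585 Y95.4189 F984
G01 X188.3483 Y90.8169 F984
G01 X183.7463 Y79.7067 F984
G01 X188.3483 Y68.5965 F984
G01 X199.4585 Y63.9945 F984
G01 X210.5687 Y68.5965 F984
G01 X215.1707 Y79.7067 F984
M5
G0 X0.0000 Y0.0000

Since the viewBox matches the mm dimensions, user units are millimetres directly. The only transform is the Y-flip y_m = 144.7864 − y_svg.

Shape 1 is a regular polygon drawn with `<path>`. Its stroke #000000 means score at S484, F2263. After flipping Y the toolpath is (22.6303,48.3137) → (34.3472,50.4836) → (44.1667,43.7329) → (46.3366,32.0160) → (39.5859,22.1965) → (27.8690,20.0266) → (18.0495,26.7773) → (15.8796,38.4942) → (22.6303,48.3137), returning to the start.

Shape 2 is a regular polygon drawn with `<polygon>`. Its stroke #008000 means cut at S947, F984. After flipping Y the toolpath is (183.4841,108.9748) → (176.0936,116.4955) → (177.3656,126.9628) → (186.3423,132.4945) → (196.2640,128.9252) → (199.6596,118.9427) → (193.9720,110.0639) → (183.4841,108.9748), returning to the start.

Shape 3 is a cubic bezier drawn with `<path>`. Its stroke #008000 means cut at S947, F984. After flipping Y the toolpath is (39.5141,79.2894) → (57.7760,75.1076) → (110.5320,73.6907) → (168.1852,70.7439) → (201.1383,61.9723).

Shape 4 is a circle drawn with `<circle>`. Its stroke #008000 means cut at S947, F984. After flipping Y the toolpath is (215.1707,79.7067) → (210.5687,90.8169) → (199.4585,95.4189) → (188.3483,90.8169) → (183.7463,79.7067) → (188.3483,68.5965) → (199.4585,63.9945) → (210.5687,68.5965) → (215.1707,79.7067), returning to the start.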